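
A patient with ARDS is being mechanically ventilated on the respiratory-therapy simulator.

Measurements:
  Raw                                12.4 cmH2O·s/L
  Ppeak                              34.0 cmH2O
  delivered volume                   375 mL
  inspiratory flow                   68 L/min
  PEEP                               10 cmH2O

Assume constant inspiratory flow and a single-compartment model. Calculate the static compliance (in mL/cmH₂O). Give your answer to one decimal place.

37.7

Flow: 68 L/min ÷ 60 = 1.1333 L/s.
Equation of motion (constant flow): PIP = Vt/C + R·V̇ + PEEP.
Vt/C = PIP − R·V̇ − PEEP = 34.0 − 12.4×1.1333 − 10 = 34.0 − 14.053 − 10 = 9.947 cmH2O.
C = Vt / 9.947 = 375 / 9.947 = 37.7 mL/cmH2O.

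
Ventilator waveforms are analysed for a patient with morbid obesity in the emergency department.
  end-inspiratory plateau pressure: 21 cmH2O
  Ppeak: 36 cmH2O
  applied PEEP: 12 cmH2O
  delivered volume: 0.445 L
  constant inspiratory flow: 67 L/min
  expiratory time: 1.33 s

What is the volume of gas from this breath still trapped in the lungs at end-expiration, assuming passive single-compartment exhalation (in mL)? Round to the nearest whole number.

60

Flow: 67 L/min ÷ 60 = 1.1167 L/s.
R = (PIP − Pplat)/V̇ = (36 − 21) / 1.1167 = 15.0/1.1167 = 13.432 cmH2O·s/L.
C = Vt/(Pplat − PEEP) = 445.0 / (21 − 12) = 445.0/9.0 = 49.444 mL/cmH2O.
τ = R × C = 13.432 × 0.04944 L/cmH2O = 0.6641 s.
Fraction remaining = e^(−Te/τ) = e^(−1.33/0.6641) = 0.135.
Trapped volume = 445.0 × 0.135 = 60.075 mL.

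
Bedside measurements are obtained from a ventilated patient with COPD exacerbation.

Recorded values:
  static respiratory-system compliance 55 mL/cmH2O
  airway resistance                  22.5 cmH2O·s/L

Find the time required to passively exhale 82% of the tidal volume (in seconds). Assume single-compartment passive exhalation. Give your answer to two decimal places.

τ = R × C = 22.5 × 55 mL/cmH2O = 22.5 × 0.055 L/cmH2O = 1.238 s.
Exhaled fraction f = 1 − e^(−t/τ) → t = −τ·ln(1 − f) = −1.238·ln(0.18) = 2.123 s.

2.12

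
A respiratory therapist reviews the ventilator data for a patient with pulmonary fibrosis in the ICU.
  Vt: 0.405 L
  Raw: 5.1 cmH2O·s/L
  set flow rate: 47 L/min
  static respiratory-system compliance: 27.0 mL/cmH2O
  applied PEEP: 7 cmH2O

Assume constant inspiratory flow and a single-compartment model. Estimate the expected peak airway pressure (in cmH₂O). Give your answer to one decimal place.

Flow: 47 L/min ÷ 60 = 0.7833 L/s.
Equation of motion (constant flow): PIP = Vt/C + R·V̇ + PEEP.
PIP = 405/27.0 + 5.1×0.7833 + 7 = 15.0 + 3.995 + 7 = 25.995 cmH2O.

26.0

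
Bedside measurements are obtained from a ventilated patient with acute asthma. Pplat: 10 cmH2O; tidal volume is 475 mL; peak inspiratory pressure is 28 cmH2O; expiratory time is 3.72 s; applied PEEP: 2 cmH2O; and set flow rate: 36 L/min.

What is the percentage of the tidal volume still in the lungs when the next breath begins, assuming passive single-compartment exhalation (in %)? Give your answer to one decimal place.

Flow: 36 L/min ÷ 60 = 0.6 L/s.
R = (PIP − Pplat)/V̇ = (28 − 10) / 0.6 = 18.0/0.6 = 30.0 cmH2O·s/L.
C = Vt/(Pplat − PEEP) = 475.0 / (10 − 2) = 475.0/8.0 = 59.375 mL/cmH2O.
τ = R × C = 30.0 × 0.05938 L/cmH2O = 1.781 s.
Fraction remaining at end-expiration = e^(−Te/τ) = e^(−3.72/1.781) = 0.1238 → 12.38%.

12.4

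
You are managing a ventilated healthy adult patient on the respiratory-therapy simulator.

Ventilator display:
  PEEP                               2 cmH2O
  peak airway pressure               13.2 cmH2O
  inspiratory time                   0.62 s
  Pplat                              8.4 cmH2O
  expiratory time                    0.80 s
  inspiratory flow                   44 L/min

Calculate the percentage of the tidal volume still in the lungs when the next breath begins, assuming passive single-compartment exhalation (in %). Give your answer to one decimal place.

17.9

Flow: 44 L/min ÷ 60 = 0.7333 L/s.
Vt = flow × Ti = 0.7333 L/s × 0.62 s × 1000 mL/L = 454.65 mL.
R = (PIP − Pplat)/V̇ = (13.2 − 8.4) / 0.7333 = 4.8/0.7333 = 6.546 cmH2O·s/L.
C = Vt/(Pplat − PEEP) = 454.65 / (8.4 − 2) = 454.65/6.4 = 71.039 mL/cmH2O.
τ = R × C = 6.546 × 0.07104 L/cmH2O = 0.465 s.
Fraction remaining at end-expiration = e^(−Te/τ) = e^(−0.80/0.465) = 0.179 → 17.9%.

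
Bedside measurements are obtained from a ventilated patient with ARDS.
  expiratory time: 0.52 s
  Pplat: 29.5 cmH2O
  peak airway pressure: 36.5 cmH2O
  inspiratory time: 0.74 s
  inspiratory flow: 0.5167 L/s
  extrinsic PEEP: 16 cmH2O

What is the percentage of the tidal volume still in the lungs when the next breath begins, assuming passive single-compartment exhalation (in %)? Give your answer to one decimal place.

Vt = flow × Ti = 0.5167 L/s × 0.74 s × 1000 mL/L = 382.36 mL.
R = (PIP − Pplat)/V̇ = (36.5 − 29.5) / 0.5167 = 7.0/0.5167 = 13.548 cmH2O·s/L.
C = Vt/(Pplat − PEEP) = 382.36 / (29.5 − 16) = 382.36/13.5 = 28.323 mL/cmH2O.
τ = R × C = 13.548 × 0.02832 L/cmH2O = 0.3837 s.
Fraction remaining at end-expiration = e^(−Te/τ) = e^(−0.52/0.3837) = 0.2579 → 25.79%.

25.8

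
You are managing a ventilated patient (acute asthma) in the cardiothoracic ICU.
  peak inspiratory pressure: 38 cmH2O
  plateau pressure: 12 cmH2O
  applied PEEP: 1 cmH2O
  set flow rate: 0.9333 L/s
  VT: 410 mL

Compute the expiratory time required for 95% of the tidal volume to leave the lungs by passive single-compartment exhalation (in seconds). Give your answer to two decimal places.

3.11

R = (PIP − Pplat)/V̇ = (38 − 12) / 0.9333 = 26.0/0.9333 = 27.858 cmH2O·s/L.
C = Vt/(Pplat − PEEP) = 410.0 / (12 − 1) = 410.0/11.0 = 37.273 mL/cmH2O.
τ = R × C = 27.858 × 0.03727 L/cmH2O = 1.038 s.
t = −τ·ln(1 − 0.95) = −1.038·ln(0.05) = 3.11 s.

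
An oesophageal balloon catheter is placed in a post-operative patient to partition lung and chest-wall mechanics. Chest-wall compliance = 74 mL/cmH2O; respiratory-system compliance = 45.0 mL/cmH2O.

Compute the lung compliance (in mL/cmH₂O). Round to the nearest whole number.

1/CL = 1/Crs − 1/Ccw.
1/CL = 1/45.0 − 1/74 = 0.008709.
CL = 114.82 mL/cmH2O.

115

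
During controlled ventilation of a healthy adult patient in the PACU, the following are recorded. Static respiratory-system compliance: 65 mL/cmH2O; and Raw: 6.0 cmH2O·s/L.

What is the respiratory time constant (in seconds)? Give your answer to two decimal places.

τ = R × C = 6.0 × 65 mL/cmH2O = 6.0 × 0.065 L/cmH2O = 0.39 s.

0.39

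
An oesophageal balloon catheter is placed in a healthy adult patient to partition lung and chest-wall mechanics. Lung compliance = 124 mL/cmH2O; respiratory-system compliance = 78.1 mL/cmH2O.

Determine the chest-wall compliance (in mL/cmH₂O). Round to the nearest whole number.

1/Ccw = 1/Crs − 1/CL.
1/Ccw = 1/78.1 − 1/124 = 0.00474.
Ccw = 210.97 mL/cmH2O.

211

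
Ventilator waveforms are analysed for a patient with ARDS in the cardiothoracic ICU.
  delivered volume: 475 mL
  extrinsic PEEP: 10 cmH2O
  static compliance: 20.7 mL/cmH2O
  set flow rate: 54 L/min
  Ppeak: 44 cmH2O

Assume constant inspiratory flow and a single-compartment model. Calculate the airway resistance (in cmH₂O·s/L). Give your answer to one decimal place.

12.3

Flow: 54 L/min ÷ 60 = 0.9 L/s.
Equation of motion (constant flow): PIP = Vt/C + R·V̇ + PEEP.
R·V̇ = PIP − Vt/C − PEEP = 44 − 475/20.7 − 10 = 44 − 22.947 − 10 = 11.053 cmH2O.
R = 11.053 / 0.9 = 12.281 cmH2O·s/L.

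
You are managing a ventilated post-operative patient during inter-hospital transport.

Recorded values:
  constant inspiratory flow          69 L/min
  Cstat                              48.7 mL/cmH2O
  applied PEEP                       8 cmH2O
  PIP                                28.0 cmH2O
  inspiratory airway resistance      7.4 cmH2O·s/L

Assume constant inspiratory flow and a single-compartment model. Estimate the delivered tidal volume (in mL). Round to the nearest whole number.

560

Flow: 69 L/min ÷ 60 = 1.15 L/s.
Equation of motion (constant flow): PIP = Vt/C + R·V̇ + PEEP.
Vt/C = PIP − R·V̇ − PEEP = 28.0 − 8.51 − 8 = 11.49 cmH2O.
Vt = C × 11.49 = 48.7 × 11.49 = 559.56 mL.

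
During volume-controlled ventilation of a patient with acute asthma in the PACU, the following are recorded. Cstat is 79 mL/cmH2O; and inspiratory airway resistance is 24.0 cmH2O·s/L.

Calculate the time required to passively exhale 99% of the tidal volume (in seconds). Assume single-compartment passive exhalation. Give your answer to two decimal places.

8.73

τ = R × C = 24.0 × 79 mL/cmH2O = 24.0 × 0.079 L/cmH2O = 1.896 s.
Exhaled fraction f = 1 − e^(−t/τ) → t = −τ·ln(1 − f) = −1.896·ln(0.01) = 8.731 s.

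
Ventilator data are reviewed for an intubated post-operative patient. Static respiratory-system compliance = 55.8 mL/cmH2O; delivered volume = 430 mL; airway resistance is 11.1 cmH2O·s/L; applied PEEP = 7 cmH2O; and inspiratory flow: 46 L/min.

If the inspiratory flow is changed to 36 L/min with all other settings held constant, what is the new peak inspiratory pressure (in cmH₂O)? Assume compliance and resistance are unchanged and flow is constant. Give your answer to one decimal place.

21.4

Flow: 46 L/min ÷ 60 = 0.7667 L/s.
New flow: 36 L/min ÷ 60 = 0.6 L/s.
PIP = Vt/C + R·V̇ + PEEP (constant-flow equation of motion).
Only the resistive term changes: ΔPIP = R × ΔV̇ = 11.1 × (0.6 − 0.7667) = 11.1 × -0.1667 = -1.85 cmH2O.
Original PIP = 430/55.8 + 11.1×0.7667 + 7 = 23.216 cmH2O; new PIP = 23.216 + (-1.85) = 21.366 cmH2O.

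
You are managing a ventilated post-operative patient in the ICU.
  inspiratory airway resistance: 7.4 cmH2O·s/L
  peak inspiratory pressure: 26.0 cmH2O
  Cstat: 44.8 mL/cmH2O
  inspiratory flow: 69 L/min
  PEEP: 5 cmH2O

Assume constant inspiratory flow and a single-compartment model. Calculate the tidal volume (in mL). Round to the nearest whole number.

560

Flow: 69 L/min ÷ 60 = 1.15 L/s.
Equation of motion (constant flow): PIP = Vt/C + R·V̇ + PEEP.
Vt/C = PIP − R·V̇ − PEEP = 26.0 − 8.51 − 5 = 12.49 cmH2O.
Vt = C × 12.49 = 44.8 × 12.49 = 559.55 mL.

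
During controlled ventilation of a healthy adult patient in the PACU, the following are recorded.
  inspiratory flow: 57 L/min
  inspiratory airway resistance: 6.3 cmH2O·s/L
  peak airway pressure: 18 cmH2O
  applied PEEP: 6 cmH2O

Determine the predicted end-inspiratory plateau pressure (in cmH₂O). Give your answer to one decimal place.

Flow: 57 L/min ÷ 60 = 0.95 L/s.
Pplat = PIP − Raw × flow = 18 − 6.3 × 0.95 = 18 − 5.985 = 12.015 cmH2O.

12.0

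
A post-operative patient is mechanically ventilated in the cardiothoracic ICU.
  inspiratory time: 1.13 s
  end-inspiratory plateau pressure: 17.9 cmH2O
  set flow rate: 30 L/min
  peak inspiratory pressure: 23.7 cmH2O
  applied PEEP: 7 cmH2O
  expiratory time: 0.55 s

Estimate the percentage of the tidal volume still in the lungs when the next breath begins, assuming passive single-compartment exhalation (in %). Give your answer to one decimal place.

40.1

Flow: 30 L/min ÷ 60 = 0.5 L/s.
Vt = flow × Ti = 0.5 L/s × 1.13 s × 1000 mL/L = 565.0 mL.
R = (PIP − Pplat)/V̇ = (23.7 − 17.9) / 0.5 = 5.8/0.5 = 11.6 cmH2O·s/L.
C = Vt/(Pplat − PEEP) = 565.0 / (17.9 − 7) = 565.0/10.9 = 51.835 mL/cmH2O.
τ = R × C = 11.6 × 0.05184 L/cmH2O = 0.6013 s.
Fraction remaining at end-expiration = e^(−Te/τ) = e^(−0.55/0.6013) = 0.4006 → 40.06%.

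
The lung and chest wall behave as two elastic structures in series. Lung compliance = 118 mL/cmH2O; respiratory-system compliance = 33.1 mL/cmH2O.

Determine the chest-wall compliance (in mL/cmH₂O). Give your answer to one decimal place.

1/Ccw = 1/Crs − 1/CL.
1/Ccw = 1/33.1 − 1/118 = 0.02174.
Ccw = 45.998 mL/cmH2O.

46.0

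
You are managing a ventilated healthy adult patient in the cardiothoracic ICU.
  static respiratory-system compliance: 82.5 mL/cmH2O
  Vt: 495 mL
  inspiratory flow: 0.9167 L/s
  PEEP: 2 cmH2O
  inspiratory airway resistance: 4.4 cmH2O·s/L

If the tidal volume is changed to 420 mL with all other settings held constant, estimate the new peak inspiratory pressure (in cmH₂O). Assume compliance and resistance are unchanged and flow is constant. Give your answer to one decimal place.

11.1

PIP = Vt/C + R·V̇ + PEEP (constant-flow equation of motion).
Only the elastic term changes: ΔPIP = ΔVt / C = (420 − 495) / 82.5 = -0.9091 cmH2O.
Original PIP = 495/82.5 + 4.4×0.9167 + 2 = 12.033 cmH2O; new PIP = 12.033 + (-0.9091) = 11.124 cmH2O.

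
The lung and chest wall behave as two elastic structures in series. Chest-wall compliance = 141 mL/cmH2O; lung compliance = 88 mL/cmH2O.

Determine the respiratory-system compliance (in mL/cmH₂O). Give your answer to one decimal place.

54.2

Lung and chest wall are elastances in series: 1/Crs = 1/CL + 1/Ccw.
1/Crs = 1/88 + 1/141 = 0.01846.
Crs = 54.171 mL/cmH2O.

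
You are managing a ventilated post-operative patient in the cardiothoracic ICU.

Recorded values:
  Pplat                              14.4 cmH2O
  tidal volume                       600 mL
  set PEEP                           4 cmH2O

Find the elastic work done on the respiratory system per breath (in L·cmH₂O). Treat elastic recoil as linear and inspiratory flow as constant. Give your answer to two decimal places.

3.12

Elastic work ≈ ½ × (Pplat − PEEP) × Vt = 0.5 × (14.4 − 4) × 0.600 L = 0.5 × 10.4 × 0.600 = 3.12 L·cmH2O.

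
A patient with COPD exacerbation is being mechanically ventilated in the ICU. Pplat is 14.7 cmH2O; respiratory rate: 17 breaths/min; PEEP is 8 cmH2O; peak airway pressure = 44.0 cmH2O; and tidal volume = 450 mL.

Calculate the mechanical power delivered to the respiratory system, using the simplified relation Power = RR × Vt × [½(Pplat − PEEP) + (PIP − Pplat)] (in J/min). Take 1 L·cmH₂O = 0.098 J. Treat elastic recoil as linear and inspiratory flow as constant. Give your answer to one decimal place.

24.5

Per-breath work = Vt × [½(Pplat−PEEP) + (PIP−Pplat)] = 0.450 × [0.5×6.7 + 29.3] = 0.450 × 32.65 = 14.693 L·cmH2O.
Power = 17 × 14.693 = 249.78 L·cmH2O/min.
× 0.098 J/(L·cmH2O) → 24.478 J/min.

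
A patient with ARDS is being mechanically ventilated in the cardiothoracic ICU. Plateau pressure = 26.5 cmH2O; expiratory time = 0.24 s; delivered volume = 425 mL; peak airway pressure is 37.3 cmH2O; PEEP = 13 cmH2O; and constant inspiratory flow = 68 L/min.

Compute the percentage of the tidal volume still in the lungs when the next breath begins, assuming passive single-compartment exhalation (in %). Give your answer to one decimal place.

Flow: 68 L/min ÷ 60 = 1.1333 L/s.
R = (PIP − Pplat)/V̇ = (37.3 − 26.5) / 1.1333 = 10.8/1.1333 = 9.53 cmH2O·s/L.
C = Vt/(Pplat − PEEP) = 425.0 / (26.5 − 13) = 425.0/13.5 = 31.481 mL/cmH2O.
τ = R × C = 9.53 × 0.03148 L/cmH2O = 0.3 s.
Fraction remaining at end-expiration = e^(−Te/τ) = e^(−0.24/0.3) = 0.4493 → 44.93%.

44.9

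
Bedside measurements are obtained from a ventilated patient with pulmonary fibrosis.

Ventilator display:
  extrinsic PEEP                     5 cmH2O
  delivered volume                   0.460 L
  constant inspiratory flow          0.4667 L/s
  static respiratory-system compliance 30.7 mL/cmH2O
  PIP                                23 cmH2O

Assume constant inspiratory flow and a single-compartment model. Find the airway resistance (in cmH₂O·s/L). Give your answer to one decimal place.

Equation of motion (constant flow): PIP = Vt/C + R·V̇ + PEEP.
R·V̇ = PIP − Vt/C − PEEP = 23 − 460/30.7 − 5 = 23 − 14.984 − 5 = 3.016 cmH2O.
R = 3.016 / 0.4667 = 6.462 cmH2O·s/L.

6.5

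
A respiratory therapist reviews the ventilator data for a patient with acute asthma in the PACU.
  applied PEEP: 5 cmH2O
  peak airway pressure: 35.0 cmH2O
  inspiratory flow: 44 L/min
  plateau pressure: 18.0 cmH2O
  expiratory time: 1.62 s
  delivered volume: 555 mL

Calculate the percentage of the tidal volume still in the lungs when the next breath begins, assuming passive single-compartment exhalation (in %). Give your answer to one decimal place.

19.5

Flow: 44 L/min ÷ 60 = 0.7333 L/s.
R = (PIP − Pplat)/V̇ = (35.0 − 18.0) / 0.7333 = 17.0/0.7333 = 23.183 cmH2O·s/L.
C = Vt/(Pplat − PEEP) = 555.0 / (18.0 − 5) = 555.0/13.0 = 42.692 mL/cmH2O.
τ = R × C = 23.183 × 0.04269 L/cmH2O = 0.9897 s.
Fraction remaining at end-expiration = e^(−Te/τ) = e^(−1.62/0.9897) = 0.1946 → 19.46%.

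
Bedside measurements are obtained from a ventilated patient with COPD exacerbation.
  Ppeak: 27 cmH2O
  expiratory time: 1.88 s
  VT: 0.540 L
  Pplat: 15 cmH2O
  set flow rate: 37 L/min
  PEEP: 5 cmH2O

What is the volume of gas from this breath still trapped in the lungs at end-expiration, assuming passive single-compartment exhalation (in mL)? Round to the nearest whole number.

Flow: 37 L/min ÷ 60 = 0.6167 L/s.
R = (PIP − Pplat)/V̇ = (27 − 15) / 0.6167 = 12.0/0.6167 = 19.458 cmH2O·s/L.
C = Vt/(Pplat − PEEP) = 540.0 / (15 − 5) = 540.0/10.0 = 54.0 mL/cmH2O.
τ = R × C = 19.458 × 0.054 L/cmH2O = 1.051 s.
Fraction remaining = e^(−Te/τ) = e^(−1.88/1.051) = 0.1672.
Trapped volume = 540.0 × 0.1672 = 90.288 mL.

90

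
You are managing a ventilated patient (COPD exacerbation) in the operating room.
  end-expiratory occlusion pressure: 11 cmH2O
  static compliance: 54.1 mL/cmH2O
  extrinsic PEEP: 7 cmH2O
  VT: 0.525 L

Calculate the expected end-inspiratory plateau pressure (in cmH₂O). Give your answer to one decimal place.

20.7

End-expiratory occlusion gives total PEEP = 11 cmH2O (intrinsic PEEP = 11 − 7 = 4). Use total PEEP for the elastic gradient.
Pplat = PEEPtotal + Vt / Cstat = 11 + 525 / 54.1 = 11 + 9.704 = 20.704 cmH2O.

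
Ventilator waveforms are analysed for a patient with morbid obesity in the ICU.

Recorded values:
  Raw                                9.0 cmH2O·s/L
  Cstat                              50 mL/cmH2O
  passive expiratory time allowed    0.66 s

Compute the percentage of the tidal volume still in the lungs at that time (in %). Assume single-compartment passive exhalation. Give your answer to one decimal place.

23.1

τ = R × C = 9.0 × 50 mL/cmH2O = 9.0 × 0.050 L/cmH2O = 0.45 s.
Passive exhalation: V(t)/V₀ = e^(−t/τ) = e^(−0.66/0.45) = 0.2307.
Fraction remaining = 0.2307 → 23.07%.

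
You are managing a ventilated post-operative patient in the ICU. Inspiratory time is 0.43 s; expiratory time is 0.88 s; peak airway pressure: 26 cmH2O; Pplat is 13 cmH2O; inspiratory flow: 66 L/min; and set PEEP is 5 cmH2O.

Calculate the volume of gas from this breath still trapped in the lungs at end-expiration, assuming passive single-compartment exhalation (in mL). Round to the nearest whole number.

Flow: 66 L/min ÷ 60 = 1.1 L/s.
Vt = flow × Ti = 1.1 L/s × 0.43 s × 1000 mL/L = 473.0 mL.
R = (PIP − Pplat)/V̇ = (26 − 13) / 1.1 = 13.0/1.1 = 11.818 cmH2O·s/L.
C = Vt/(Pplat − PEEP) = 473.0 / (13 − 5) = 473.0/8.0 = 59.125 mL/cmH2O.
τ = R × C = 11.818 × 0.05913 L/cmH2O = 0.6988 s.
Fraction remaining = e^(−Te/τ) = e^(−0.88/0.6988) = 0.2839.
Trapped volume = 473.0 × 0.2839 = 134.28 mL.

134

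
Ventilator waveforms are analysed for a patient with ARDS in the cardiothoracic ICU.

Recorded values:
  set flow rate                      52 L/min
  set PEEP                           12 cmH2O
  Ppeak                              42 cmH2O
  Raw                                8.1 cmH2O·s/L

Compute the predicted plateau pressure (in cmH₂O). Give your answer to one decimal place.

35.0

Flow: 52 L/min ÷ 60 = 0.8667 L/s.
Pplat = PIP − Raw × flow = 42 − 8.1 × 0.8667 = 42 − 7.02 = 34.98 cmH2O.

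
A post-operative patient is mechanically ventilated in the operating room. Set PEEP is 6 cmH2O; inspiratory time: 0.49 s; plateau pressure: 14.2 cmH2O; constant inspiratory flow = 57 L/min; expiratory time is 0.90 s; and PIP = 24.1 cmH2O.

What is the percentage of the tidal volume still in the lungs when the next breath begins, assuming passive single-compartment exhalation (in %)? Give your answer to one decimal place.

21.8

Flow: 57 L/min ÷ 60 = 0.95 L/s.
Vt = flow × Ti = 0.95 L/s × 0.49 s × 1000 mL/L = 465.5 mL.
R = (PIP − Pplat)/V̇ = (24.1 − 14.2) / 0.95 = 9.9/0.95 = 10.421 cmH2O·s/L.
C = Vt/(Pplat − PEEP) = 465.5 / (14.2 − 6) = 465.5/8.2 = 56.768 mL/cmH2O.
τ = R × C = 10.421 × 0.05677 L/cmH2O = 0.5916 s.
Fraction remaining at end-expiration = e^(−Te/τ) = e^(−0.90/0.5916) = 0.2184 → 21.84%.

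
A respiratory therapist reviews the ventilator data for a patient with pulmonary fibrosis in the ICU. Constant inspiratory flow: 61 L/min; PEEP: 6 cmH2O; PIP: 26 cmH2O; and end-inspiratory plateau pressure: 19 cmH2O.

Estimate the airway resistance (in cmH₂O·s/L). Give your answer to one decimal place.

Flow: 61 L/min ÷ 60 = 1.0167 L/s.
Raw = (PIP − Pplat) / flow = (26 − 19) / 1.0167 = 7.0 / 1.0167 = 6.885 cmH2O·s/L.

6.9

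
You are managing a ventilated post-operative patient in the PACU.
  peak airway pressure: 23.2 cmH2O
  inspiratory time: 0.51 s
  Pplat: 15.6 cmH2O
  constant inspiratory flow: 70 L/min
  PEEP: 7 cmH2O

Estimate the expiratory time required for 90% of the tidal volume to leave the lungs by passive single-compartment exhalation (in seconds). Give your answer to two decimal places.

Flow: 70 L/min ÷ 60 = 1.1667 L/s.
Vt = flow × Ti = 1.1667 L/s × 0.51 s × 1000 mL/L = 595.02 mL.
R = (PIP − Pplat)/V̇ = (23.2 − 15.6) / 1.1667 = 7.6/1.1667 = 6.514 cmH2O·s/L.
C = Vt/(Pplat − PEEP) = 595.02 / (15.6 − 7) = 595.02/8.6 = 69.188 mL/cmH2O.
τ = R × C = 6.514 × 0.06919 L/cmH2O = 0.4507 s.
t = −τ·ln(1 − 0.90) = −0.4507·ln(0.1) = 1.038 s.

1.04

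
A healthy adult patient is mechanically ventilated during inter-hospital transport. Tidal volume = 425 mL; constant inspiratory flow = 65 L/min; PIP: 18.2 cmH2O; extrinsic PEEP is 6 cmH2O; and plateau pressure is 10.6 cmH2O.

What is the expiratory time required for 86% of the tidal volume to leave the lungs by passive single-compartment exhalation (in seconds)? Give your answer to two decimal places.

1.27

Flow: 65 L/min ÷ 60 = 1.0833 L/s.
R = (PIP − Pplat)/V̇ = (18.2 − 10.6) / 1.0833 = 7.6/1.0833 = 7.016 cmH2O·s/L.
C = Vt/(Pplat − PEEP) = 425.0 / (10.6 − 6) = 425.0/4.6 = 92.391 mL/cmH2O.
τ = R × C = 7.016 × 0.09239 L/cmH2O = 0.6482 s.
t = −τ·ln(1 − 0.86) = −0.6482·ln(0.14) = 1.274 s.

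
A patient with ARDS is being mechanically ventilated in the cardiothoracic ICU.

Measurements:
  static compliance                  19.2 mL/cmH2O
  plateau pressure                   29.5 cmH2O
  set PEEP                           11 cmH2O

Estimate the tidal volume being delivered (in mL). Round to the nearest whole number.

Vt = Cstat × (Pplat − PEEP) = 19.2 × (29.5 − 11) = 19.2 × 18.5 = 355.2 mL.

355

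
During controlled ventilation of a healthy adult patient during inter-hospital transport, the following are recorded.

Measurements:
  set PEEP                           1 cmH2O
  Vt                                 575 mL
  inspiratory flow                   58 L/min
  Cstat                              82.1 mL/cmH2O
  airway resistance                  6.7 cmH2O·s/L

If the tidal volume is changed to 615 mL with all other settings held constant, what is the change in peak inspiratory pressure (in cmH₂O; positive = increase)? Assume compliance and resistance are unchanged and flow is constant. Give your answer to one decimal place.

PIP = Vt/C + R·V̇ + PEEP (constant-flow equation of motion).
Only the elastic term changes: ΔPIP = ΔVt / C = (615 − 575) / 82.1 = 0.4872 cmH2O.

0.5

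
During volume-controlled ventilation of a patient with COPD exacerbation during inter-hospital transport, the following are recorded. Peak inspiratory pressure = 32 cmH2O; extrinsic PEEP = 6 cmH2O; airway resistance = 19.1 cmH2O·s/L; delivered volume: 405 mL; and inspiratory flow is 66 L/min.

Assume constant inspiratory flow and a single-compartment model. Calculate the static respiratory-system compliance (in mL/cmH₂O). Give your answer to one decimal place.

81.2

Flow: 66 L/min ÷ 60 = 1.1 L/s.
Equation of motion (constant flow): PIP = Vt/C + R·V̇ + PEEP.
Vt/C = PIP − R·V̇ − PEEP = 32 − 19.1×1.1 − 6 = 32 − 21.01 − 6 = 4.99 cmH2O.
C = Vt / 4.99 = 405 / 4.99 = 81.162 mL/cmH2O.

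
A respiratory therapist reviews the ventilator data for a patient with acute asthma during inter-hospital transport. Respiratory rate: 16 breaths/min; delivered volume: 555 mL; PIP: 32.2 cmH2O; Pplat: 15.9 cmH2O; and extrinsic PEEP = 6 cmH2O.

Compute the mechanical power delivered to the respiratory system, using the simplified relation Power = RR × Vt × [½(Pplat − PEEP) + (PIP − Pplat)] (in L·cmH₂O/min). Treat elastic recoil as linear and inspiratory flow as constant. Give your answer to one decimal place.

188.7

Per-breath work = Vt × [½(Pplat−PEEP) + (PIP−Pplat)] = 0.555 × [0.5×9.9 + 16.3] = 0.555 × 21.25 = 11.794 L·cmH2O.
Power = 16 × 11.794 = 188.7 L·cmH2O/min.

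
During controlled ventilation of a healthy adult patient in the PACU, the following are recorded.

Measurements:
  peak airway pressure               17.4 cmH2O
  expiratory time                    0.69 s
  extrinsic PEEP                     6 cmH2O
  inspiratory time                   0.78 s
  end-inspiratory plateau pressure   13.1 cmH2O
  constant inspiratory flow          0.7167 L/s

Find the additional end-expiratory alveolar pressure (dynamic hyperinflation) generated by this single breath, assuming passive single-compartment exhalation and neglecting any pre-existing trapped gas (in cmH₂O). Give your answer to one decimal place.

Vt = flow × Ti = 0.7167 L/s × 0.78 s × 1000 mL/L = 559.03 mL.
R = (PIP − Pplat)/V̇ = (17.4 − 13.1) / 0.7167 = 4.3/0.7167 = 6.0 cmH2O·s/L.
C = Vt/(Pplat − PEEP) = 559.03 / (13.1 − 6) = 559.03/7.1 = 78.737 mL/cmH2O.
τ = R × C = 6.0 × 0.07874 L/cmH2O = 0.4724 s.
Fraction remaining = e^(−Te/τ) = e^(−0.69/0.4724) = 0.2321; trapped volume = 559.03 × 0.2321 = 129.75 mL.
Additional alveolar pressure from trapping ≈ V_trapped / C = 129.75 / 78.737 = 1.648 cmH2O.

1.6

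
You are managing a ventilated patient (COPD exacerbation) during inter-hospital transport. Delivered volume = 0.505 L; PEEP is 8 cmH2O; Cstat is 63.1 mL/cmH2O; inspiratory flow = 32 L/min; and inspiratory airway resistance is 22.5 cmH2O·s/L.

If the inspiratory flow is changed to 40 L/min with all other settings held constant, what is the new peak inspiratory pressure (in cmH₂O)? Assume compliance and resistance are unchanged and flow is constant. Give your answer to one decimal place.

Flow: 32 L/min ÷ 60 = 0.5333 L/s.
New flow: 40 L/min ÷ 60 = 0.6667 L/s.
PIP = Vt/C + R·V̇ + PEEP (constant-flow equation of motion).
Only the resistive term changes: ΔPIP = R × ΔV̇ = 22.5 × (0.6667 − 0.5333) = 22.5 × 0.1334 = 3.002 cmH2O.
Original PIP = 505/63.1 + 22.5×0.5333 + 8 = 28.002 cmH2O; new PIP = 28.002 + (3.002) = 31.004 cmH2O.

31.0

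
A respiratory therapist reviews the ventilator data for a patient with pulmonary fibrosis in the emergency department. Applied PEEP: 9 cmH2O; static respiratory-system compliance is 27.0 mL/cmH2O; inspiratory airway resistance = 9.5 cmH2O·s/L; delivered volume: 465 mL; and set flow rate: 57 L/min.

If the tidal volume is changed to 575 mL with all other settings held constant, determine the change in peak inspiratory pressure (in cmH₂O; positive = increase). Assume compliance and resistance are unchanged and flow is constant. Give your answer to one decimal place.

PIP = Vt/C + R·V̇ + PEEP (constant-flow equation of motion).
Only the elastic term changes: ΔPIP = ΔVt / C = (575 − 465) / 27.0 = 4.074 cmH2O.

4.1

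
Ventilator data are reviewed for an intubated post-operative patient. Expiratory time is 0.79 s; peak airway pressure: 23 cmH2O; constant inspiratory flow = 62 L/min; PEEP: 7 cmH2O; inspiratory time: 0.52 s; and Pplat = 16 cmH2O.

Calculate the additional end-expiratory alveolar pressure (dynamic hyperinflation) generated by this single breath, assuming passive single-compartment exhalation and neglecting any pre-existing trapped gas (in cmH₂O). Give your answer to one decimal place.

1.3

Flow: 62 L/min ÷ 60 = 1.0333 L/s.
Vt = flow × Ti = 1.0333 L/s × 0.52 s × 1000 mL/L = 537.32 mL.
R = (PIP − Pplat)/V̇ = (23 − 16) / 1.0333 = 7.0/1.0333 = 6.774 cmH2O·s/L.
C = Vt/(Pplat − PEEP) = 537.32 / (16 − 7) = 537.32/9.0 = 59.702 mL/cmH2O.
τ = R × C = 6.774 × 0.0597 L/cmH2O = 0.4044 s.
Fraction remaining = e^(−Te/τ) = e^(−0.79/0.4044) = 0.1418; trapped volume = 537.32 × 0.1418 = 76.192 mL.
Additional alveolar pressure from trapping ≈ V_trapped / C = 76.192 / 59.702 = 1.276 cmH2O.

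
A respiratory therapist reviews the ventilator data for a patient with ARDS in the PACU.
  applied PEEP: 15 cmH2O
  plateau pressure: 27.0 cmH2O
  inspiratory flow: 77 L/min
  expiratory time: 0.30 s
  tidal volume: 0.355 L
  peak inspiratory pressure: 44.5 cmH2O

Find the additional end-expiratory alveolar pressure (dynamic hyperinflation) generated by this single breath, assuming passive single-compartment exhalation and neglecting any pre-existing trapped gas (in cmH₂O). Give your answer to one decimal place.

5.7

Flow: 77 L/min ÷ 60 = 1.2833 L/s.
R = (PIP − Pplat)/V̇ = (44.5 − 27.0) / 1.2833 = 17.5/1.2833 = 13.637 cmH2O·s/L.
C = Vt/(Pplat − PEEP) = 355.0 / (27.0 − 15) = 355.0/12.0 = 29.583 mL/cmH2O.
τ = R × C = 13.637 × 0.02958 L/cmH2O = 0.4034 s.
Fraction remaining = e^(−Te/τ) = e^(−0.30/0.4034) = 0.4754; trapped volume = 355.0 × 0.4754 = 168.77 mL.
Additional alveolar pressure from trapping ≈ V_trapped / C = 168.77 / 29.583 = 5.705 cmH2O.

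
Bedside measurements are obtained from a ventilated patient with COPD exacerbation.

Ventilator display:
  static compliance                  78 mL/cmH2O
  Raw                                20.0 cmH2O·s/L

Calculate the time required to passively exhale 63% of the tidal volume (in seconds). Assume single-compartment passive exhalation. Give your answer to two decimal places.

τ = R × C = 20.0 × 78 mL/cmH2O = 20.0 × 0.078 L/cmH2O = 1.56 s.
Exhaled fraction f = 1 − e^(−t/τ) → t = −τ·ln(1 − f) = −1.56·ln(0.37) = 1.551 s.

1.55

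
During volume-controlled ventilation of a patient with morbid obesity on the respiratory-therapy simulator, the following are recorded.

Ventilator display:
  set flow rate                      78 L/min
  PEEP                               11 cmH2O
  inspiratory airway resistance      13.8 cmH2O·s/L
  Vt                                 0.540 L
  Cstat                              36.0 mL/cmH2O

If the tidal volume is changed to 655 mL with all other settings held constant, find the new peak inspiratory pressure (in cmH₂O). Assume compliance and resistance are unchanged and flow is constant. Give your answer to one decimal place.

47.1

Flow: 78 L/min ÷ 60 = 1.3 L/s.
PIP = Vt/C + R·V̇ + PEEP (constant-flow equation of motion).
Only the elastic term changes: ΔPIP = ΔVt / C = (655 − 540) / 36.0 = 3.194 cmH2O.
Original PIP = 540/36.0 + 13.8×1.3 + 11 = 43.94 cmH2O; new PIP = 43.94 + (3.194) = 47.134 cmH2O.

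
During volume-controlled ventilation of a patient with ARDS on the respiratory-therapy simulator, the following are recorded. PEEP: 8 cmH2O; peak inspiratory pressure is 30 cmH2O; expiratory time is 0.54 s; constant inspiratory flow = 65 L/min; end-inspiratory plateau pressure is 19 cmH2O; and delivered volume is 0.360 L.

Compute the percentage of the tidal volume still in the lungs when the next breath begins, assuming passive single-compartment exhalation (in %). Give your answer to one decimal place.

Flow: 65 L/min ÷ 60 = 1.0833 L/s.
R = (PIP − Pplat)/V̇ = (30 − 19) / 1.0833 = 11.0/1.0833 = 10.154 cmH2O·s/L.
C = Vt/(Pplat − PEEP) = 360.0 / (19 − 8) = 360.0/11.0 = 32.727 mL/cmH2O.
τ = R × C = 10.154 × 0.03273 L/cmH2O = 0.3323 s.
Fraction remaining at end-expiration = e^(−Te/τ) = e^(−0.54/0.3323) = 0.1969 → 19.69%.

19.7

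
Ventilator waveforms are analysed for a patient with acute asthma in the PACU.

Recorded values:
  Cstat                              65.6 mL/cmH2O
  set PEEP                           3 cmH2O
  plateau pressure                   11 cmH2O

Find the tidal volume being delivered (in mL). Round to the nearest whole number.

525

Vt = Cstat × (Pplat − PEEP) = 65.6 × (11 − 3) = 65.6 × 8.0 = 524.8 mL.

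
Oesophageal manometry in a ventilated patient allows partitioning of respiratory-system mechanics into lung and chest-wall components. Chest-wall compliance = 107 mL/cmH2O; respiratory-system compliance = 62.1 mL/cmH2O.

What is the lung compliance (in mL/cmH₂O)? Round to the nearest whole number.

1/CL = 1/Crs − 1/Ccw.
1/CL = 1/62.1 − 1/107 = 0.006757.
CL = 147.99 mL/cmH2O.

148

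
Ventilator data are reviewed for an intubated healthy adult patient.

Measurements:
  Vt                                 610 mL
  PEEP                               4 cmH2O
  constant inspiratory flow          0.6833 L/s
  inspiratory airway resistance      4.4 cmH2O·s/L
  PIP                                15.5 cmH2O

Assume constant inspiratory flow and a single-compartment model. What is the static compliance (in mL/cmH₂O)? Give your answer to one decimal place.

71.8

Equation of motion (constant flow): PIP = Vt/C + R·V̇ + PEEP.
Vt/C = PIP − R·V̇ − PEEP = 15.5 − 4.4×0.6833 − 4 = 15.5 − 3.007 − 4 = 8.493 cmH2O.
C = Vt / 8.493 = 610 / 8.493 = 71.824 mL/cmH2O.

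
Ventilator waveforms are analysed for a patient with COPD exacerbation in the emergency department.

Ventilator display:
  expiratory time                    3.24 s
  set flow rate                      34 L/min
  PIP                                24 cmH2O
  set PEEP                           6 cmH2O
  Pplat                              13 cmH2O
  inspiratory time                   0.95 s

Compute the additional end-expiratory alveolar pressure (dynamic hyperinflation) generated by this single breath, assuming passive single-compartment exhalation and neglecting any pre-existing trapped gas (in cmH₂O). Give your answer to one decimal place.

Flow: 34 L/min ÷ 60 = 0.5667 L/s.
Vt = flow × Ti = 0.5667 L/s × 0.95 s × 1000 mL/L = 538.37 mL.
R = (PIP − Pplat)/V̇ = (24 − 13) / 0.5667 = 11.0/0.5667 = 19.411 cmH2O·s/L.
C = Vt/(Pplat − PEEP) = 538.37 / (13 − 6) = 538.37/7.0 = 76.91 mL/cmH2O.
τ = R × C = 19.411 × 0.07691 L/cmH2O = 1.493 s.
Fraction remaining = e^(−Te/τ) = e^(−3.24/1.493) = 0.1142; trapped volume = 538.37 × 0.1142 = 61.482 mL.
Additional alveolar pressure from trapping ≈ V_trapped / C = 61.482 / 76.91 = 0.7994 cmH2O.

0.8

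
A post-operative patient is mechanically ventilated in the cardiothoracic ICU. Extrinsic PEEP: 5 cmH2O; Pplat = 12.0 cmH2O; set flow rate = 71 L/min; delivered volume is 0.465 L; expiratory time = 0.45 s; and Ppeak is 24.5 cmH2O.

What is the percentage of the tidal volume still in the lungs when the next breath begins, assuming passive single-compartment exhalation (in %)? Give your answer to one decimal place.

52.7

Flow: 71 L/min ÷ 60 = 1.1833 L/s.
R = (PIP − Pplat)/V̇ = (24.5 − 12.0) / 1.1833 = 12.5/1.1833 = 10.564 cmH2O·s/L.
C = Vt/(Pplat − PEEP) = 465.0 / (12.0 − 5) = 465.0/7.0 = 66.429 mL/cmH2O.
τ = R × C = 10.564 × 0.06643 L/cmH2O = 0.7018 s.
Fraction remaining at end-expiration = e^(−Te/τ) = e^(−0.45/0.7018) = 0.5267 → 52.67%.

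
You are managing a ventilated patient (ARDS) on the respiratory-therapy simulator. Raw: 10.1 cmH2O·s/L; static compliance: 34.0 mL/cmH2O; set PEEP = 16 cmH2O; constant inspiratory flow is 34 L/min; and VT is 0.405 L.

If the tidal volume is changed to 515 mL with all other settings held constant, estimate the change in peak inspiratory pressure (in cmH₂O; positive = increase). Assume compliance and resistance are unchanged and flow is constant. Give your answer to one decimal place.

3.2

PIP = Vt/C + R·V̇ + PEEP (constant-flow equation of motion).
Only the elastic term changes: ΔPIP = ΔVt / C = (515 − 405) / 34.0 = 3.235 cmH2O.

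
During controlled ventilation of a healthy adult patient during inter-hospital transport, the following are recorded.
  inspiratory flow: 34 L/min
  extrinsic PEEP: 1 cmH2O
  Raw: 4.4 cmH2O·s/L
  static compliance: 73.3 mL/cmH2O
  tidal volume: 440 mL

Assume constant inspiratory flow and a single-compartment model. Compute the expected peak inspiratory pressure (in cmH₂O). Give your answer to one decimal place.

Flow: 34 L/min ÷ 60 = 0.5667 L/s.
Equation of motion (constant flow): PIP = Vt/C + R·V̇ + PEEP.
PIP = 440/73.3 + 4.4×0.5667 + 1 = 6.003 + 2.493 + 1 = 9.496 cmH2O.

9.5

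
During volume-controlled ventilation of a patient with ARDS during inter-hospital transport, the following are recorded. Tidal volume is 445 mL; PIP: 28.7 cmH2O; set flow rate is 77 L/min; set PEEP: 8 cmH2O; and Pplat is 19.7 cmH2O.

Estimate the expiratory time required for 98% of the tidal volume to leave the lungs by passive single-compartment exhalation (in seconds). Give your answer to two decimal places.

Flow: 77 L/min ÷ 60 = 1.2833 L/s.
R = (PIP − Pplat)/V̇ = (28.7 − 19.7) / 1.2833 = 9.0/1.2833 = 7.013 cmH2O·s/L.
C = Vt/(Pplat − PEEP) = 445.0 / (19.7 − 8) = 445.0/11.7 = 38.034 mL/cmH2O.
τ = R × C = 7.013 × 0.03803 L/cmH2O = 0.2667 s.
t = −τ·ln(1 − 0.98) = −0.2667·ln(0.02) = 1.043 s.

1.04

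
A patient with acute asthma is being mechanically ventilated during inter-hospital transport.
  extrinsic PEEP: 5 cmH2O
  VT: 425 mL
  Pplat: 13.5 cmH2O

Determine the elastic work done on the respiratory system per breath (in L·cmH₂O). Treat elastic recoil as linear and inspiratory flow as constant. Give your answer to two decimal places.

1.81

Elastic work ≈ ½ × (Pplat − PEEP) × Vt = 0.5 × (13.5 − 5) × 0.425 L = 0.5 × 8.5 × 0.425 = 1.806 L·cmH2O.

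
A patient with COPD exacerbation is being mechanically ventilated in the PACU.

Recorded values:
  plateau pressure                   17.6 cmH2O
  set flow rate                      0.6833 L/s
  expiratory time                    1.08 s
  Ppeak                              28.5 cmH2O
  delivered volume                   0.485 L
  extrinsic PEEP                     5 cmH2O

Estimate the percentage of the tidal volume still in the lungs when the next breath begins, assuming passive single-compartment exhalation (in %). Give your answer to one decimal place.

R = (PIP − Pplat)/V̇ = (28.5 − 17.6) / 0.6833 = 10.9/0.6833 = 15.952 cmH2O·s/L.
C = Vt/(Pplat − PEEP) = 485.0 / (17.6 − 5) = 485.0/12.6 = 38.492 mL/cmH2O.
τ = R × C = 15.952 × 0.03849 L/cmH2O = 0.614 s.
Fraction remaining at end-expiration = e^(−Te/τ) = e^(−1.08/0.614) = 0.1722 → 17.22%.

17.2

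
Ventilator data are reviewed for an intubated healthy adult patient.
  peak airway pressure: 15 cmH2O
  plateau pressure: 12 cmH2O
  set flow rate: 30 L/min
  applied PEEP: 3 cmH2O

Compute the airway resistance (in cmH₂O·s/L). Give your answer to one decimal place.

Flow: 30 L/min ÷ 60 = 0.5 L/s.
Raw = (PIP − Pplat) / flow = (15 − 12) / 0.5 = 3.0 / 0.5 = 6.0 cmH2O·s/L.

6.0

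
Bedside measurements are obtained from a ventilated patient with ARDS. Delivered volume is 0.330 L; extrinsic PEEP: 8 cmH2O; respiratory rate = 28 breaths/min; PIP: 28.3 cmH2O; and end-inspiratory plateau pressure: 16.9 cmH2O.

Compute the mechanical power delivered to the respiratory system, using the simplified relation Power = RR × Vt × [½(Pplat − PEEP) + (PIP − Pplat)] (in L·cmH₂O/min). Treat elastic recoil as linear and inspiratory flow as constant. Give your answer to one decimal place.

Per-breath work = Vt × [½(Pplat−PEEP) + (PIP−Pplat)] = 0.330 × [0.5×8.9 + 11.4] = 0.330 × 15.85 = 5.231 L·cmH2O.
Power = 28 × 5.231 = 146.47 L·cmH2O/min.

146.5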